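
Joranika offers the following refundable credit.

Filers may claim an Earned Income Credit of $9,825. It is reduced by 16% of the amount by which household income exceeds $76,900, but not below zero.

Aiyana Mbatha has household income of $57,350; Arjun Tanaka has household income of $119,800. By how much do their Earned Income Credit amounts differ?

$6,864

Aiyana ($57,350): Earned Income Credit: $57,350 is at or below the $76,900 threshold, so the full $9,825 applies.
Arjun ($119,800): Earned Income Credit: 16% of the $42,900 excess over $76,900 is $6,864; credit = $9,825 − $6,864 = $2,961.
Difference: |$9,825 − $2,961| = $6,864.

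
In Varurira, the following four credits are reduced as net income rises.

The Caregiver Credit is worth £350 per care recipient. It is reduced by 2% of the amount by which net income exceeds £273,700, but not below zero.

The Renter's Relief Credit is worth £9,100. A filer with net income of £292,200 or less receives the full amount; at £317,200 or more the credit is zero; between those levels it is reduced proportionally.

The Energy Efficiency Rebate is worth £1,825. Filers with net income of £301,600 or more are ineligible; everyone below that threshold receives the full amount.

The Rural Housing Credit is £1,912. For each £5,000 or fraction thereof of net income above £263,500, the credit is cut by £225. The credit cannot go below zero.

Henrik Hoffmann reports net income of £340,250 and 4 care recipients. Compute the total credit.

Caregiver Credit: base = 4 × £350 = £1,400. 2% of the £66,550 excess over £273,700 is £1,331; credit = £1,400 − £1,331 = £69.
Renter's Relief Credit: £340,250 is at or above £317,200, so the credit is £0.
Energy Efficiency Rebate: £340,250 meets or exceeds the £301,600 cutoff, so the credit is £0.
Rural Housing Credit: income exceeds £263,500 by £76,750 → 16 increments × £225 = £3,600 ≥ base, so the credit is £0.
Total: £69 + £0 + £0 + £0 = £69.

£69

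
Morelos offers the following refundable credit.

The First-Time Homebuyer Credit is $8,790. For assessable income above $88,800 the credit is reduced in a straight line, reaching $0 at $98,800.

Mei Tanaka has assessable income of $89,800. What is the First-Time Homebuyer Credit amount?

$7,911

First-Time Homebuyer Credit: $89,800 is $1,000 into a $10,000 phase-out range, leaving 9,000/10,000 of the credit: $8,790 × 9,000/10,000 = $7,911.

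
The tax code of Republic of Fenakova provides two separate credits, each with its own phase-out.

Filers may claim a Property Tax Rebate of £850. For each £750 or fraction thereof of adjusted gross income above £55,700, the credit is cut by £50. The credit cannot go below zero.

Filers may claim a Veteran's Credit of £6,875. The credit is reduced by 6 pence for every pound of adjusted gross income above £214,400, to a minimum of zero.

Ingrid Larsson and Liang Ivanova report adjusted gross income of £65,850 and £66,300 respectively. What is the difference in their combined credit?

Ingrid (£65,850): Property Tax Rebate: income exceeds £55,700 by £10,150, which is 14 full-or-partial £750 increments; reduction = 14 × £50 = £700, leaving £150. Veteran's Credit: £65,850 is at or below the £214,400 threshold, so the full £6,875 applies. total £150 + £6,875 = £7,025
Liang (£66,300): Property Tax Rebate: income exceeds £55,700 by £10,600, which is 15 full-or-partial £750 increments; reduction = 15 × £50 = £750, leaving £100. Veteran's Credit: £66,300 is at or below the £214,400 threshold, so the full £6,875 applies. total £100 + £6,875 = £6,975
Difference: |£7,025 − £6,975| = £50.

£50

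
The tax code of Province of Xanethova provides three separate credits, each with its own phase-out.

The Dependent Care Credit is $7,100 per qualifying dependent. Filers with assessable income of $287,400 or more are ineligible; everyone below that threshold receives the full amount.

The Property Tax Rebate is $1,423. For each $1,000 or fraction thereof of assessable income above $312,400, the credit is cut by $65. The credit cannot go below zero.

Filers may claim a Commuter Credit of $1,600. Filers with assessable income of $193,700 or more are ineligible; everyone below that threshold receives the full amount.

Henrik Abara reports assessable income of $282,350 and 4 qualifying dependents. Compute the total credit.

$29,823

Dependent Care Credit: base = 4 × $7,100 = $28,400. $282,350 is below the $287,400 cutoff, so the full $28,400 applies.
Property Tax Rebate: $282,350 is at or below the $312,400 threshold, so the full $1,423 applies.
Commuter Credit: $282,350 meets or exceeds the $193,700 cutoff, so the credit is $0.
Total: $28,400 + $1,423 + $0 = $29,823.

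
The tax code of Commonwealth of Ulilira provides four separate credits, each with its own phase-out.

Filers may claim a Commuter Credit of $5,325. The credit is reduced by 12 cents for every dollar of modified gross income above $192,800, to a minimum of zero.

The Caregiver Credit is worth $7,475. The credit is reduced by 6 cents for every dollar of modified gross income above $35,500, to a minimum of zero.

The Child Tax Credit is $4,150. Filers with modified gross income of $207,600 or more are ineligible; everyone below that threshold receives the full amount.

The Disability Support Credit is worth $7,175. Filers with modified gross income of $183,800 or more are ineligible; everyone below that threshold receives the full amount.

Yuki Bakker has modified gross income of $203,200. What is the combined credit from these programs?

Commuter Credit: 12% of the $10,400 excess over $192,800 is $1,248; credit = $5,325 − $1,248 = $4,077.
Caregiver Credit: 6% of the $167,700 excess over $35,500 is $10,062 ≥ base, so the credit is $0.
Child Tax Credit: $203,200 is below the $207,600 cutoff, so the full $4,150 applies.
Disability Support Credit: $203,200 meets or exceeds the $183,800 cutoff, so the credit is $0.
Total: $4,077 + $0 + $4,150 + $0 = $8,227.

$8,227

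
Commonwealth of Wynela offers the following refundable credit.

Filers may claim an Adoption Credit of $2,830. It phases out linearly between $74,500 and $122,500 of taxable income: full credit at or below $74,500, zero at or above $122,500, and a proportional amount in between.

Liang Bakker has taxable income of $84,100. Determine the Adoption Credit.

$2,264

Adoption Credit: $84,100 is $9,600 into a $48,000 phase-out range, leaving 38,400/48,000 of the credit: $2,830 × 38,400/48,000 = $2,264.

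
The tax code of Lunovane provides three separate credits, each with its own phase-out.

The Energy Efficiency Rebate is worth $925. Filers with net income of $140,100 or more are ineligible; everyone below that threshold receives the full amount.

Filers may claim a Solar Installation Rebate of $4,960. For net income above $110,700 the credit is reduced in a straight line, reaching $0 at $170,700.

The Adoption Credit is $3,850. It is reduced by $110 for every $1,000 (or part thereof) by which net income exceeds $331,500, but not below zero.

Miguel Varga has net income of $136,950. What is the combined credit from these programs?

$7,565

Energy Efficiency Rebate: $136,950 is below the $140,100 cutoff, so the full $925 applies.
Solar Installation Rebate: $136,950 is $26,250 into a $60,000 phase-out range, leaving 33,750/60,000 of the credit: $4,960 × 33,750/60,000 = $2,790.
Adoption Credit: $136,950 is at or below the $331,500 threshold, so the full $3,850 applies.
Total: $925 + $2,790 + $3,850 = $7,565.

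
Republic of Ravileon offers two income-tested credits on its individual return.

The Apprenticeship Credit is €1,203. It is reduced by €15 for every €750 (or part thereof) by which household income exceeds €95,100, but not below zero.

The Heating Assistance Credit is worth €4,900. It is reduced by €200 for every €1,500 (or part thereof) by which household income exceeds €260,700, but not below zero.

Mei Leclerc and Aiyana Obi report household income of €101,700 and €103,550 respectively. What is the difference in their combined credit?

€45

Mei (€101,700): Apprenticeship Credit: income exceeds €95,100 by €6,600, which is 9 full-or-partial €750 increments; reduction = 9 × €15 = €135, leaving €1,068. Heating Assistance Credit: €101,700 is at or below the €260,700 threshold, so the full €4,900 applies. total €1,068 + €4,900 = €5,968
Aiyana (€103,550): Apprenticeship Credit: income exceeds €95,100 by €8,450, which is 12 full-or-partial €750 increments; reduction = 12 × €15 = €180, leaving €1,023. Heating Assistance Credit: €103,550 is at or below the €260,700 threshold, so the full €4,900 applies. total €1,023 + €4,900 = €5,923
Difference: |€5,968 − €5,923| = €45.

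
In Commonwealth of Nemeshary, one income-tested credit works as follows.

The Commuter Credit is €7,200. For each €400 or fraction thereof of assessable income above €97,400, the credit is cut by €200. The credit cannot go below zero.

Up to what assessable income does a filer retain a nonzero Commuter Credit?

After 35 increments the reduction is 35 × €200 = €7,000, leaving €200; one more increment wipes it out. Increment 35 ends at excess 35 × €400 = €14,000, so the highest qualifying income is €97,400 + €14,000 = €111,400.

€111,400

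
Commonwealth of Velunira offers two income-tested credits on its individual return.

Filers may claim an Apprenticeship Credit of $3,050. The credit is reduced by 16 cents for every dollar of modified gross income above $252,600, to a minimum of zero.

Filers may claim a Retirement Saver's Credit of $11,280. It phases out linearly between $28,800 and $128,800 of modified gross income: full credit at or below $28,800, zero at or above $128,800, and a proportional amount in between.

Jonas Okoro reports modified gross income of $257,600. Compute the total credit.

Apprenticeship Credit: 16% of the $5,000 excess over $252,600 is $800; credit = $3,050 − $800 = $2,250.
Retirement Saver's Credit: $257,600 is at or above $128,800, so the credit is $0.
Total: $2,250 + $0 = $2,250.

$2,250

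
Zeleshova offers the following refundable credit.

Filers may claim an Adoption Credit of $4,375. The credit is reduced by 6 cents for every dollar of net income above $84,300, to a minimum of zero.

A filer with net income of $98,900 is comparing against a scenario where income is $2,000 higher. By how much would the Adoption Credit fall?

At $98,900 — 6% of the $14,600 excess over $84,300 is $876; credit = $4,375 − $876 = $3,499.
At $100,900 — 6% of the $16,600 excess over $84,300 is $996; credit = $4,375 − $996 = $3,379.
Lost: $3,499 − $3,379 = $120.

$120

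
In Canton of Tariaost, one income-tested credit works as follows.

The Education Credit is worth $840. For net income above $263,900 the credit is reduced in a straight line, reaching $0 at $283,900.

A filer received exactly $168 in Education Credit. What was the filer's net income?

$279,900

$168 is 168/840 of the full $840, so 672/840 of the $20,000 range has been used: income = $263,900 + $20,000 × 672/840 = $279,900.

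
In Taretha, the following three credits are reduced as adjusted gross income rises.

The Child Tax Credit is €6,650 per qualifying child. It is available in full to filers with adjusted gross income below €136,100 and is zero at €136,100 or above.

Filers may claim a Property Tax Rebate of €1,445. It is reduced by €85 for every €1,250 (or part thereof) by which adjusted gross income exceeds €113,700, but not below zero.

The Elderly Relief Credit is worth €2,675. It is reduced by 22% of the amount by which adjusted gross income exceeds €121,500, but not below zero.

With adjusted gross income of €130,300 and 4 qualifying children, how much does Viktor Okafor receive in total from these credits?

€27,594

Child Tax Credit: base = 4 × €6,650 = €26,600. €130,300 is below the €136,100 cutoff, so the full €26,600 applies.
Property Tax Rebate: income exceeds €113,700 by €16,600, which is 14 full-or-partial €1,250 increments; reduction = 14 × €85 = €1,190, leaving €255.
Elderly Relief Credit: 22% of the €8,800 excess over €121,500 is €1,936; credit = €2,675 − €1,936 = €739.
Total: €26,600 + €255 + €739 = €27,594.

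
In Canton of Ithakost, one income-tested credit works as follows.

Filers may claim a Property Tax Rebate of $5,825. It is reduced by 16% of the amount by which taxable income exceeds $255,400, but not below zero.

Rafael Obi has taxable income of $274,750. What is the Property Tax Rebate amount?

Property Tax Rebate: 16% of the $19,350 excess over $255,400 is $3,096; credit = $5,825 − $3,096 = $2,729.

$2,729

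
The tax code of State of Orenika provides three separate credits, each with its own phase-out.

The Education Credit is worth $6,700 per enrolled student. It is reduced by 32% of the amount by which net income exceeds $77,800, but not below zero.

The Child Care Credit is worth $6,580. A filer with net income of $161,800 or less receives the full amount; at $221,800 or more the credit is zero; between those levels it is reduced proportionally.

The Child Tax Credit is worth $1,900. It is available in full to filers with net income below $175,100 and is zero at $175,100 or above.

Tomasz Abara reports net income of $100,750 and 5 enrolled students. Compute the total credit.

Education Credit: base = 5 × $6,700 = $33,500. 32% of the $22,950 excess over $77,800 is $7,344; credit = $33,500 − $7,344 = $26,156.
Child Care Credit: $100,750 is at or below the $161,800 threshold, so the full $6,580 applies.
Child Tax Credit: $100,750 is below the $175,100 cutoff, so the full $1,900 applies.
Total: $26,156 + $6,580 + $1,900 = $34,636.

$34,636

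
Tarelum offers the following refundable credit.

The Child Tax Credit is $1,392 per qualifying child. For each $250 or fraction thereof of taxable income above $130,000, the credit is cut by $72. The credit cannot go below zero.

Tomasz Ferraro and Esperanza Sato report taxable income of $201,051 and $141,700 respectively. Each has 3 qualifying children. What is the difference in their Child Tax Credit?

$792

Tomasz ($201,051): Child Tax Credit: base = 3 × $1,392 = $4,176. income exceeds $130,000 by $71,051 → 285 increments × $72 = $20,520 ≥ base, so the credit is $0.
Esperanza ($141,700): Child Tax Credit: base = 3 × $1,392 = $4,176. income exceeds $130,000 by $11,700, which is 47 full-or-partial $250 increments; reduction = 47 × $72 = $3,384, leaving $792.
Difference: |$0 − $792| = $792.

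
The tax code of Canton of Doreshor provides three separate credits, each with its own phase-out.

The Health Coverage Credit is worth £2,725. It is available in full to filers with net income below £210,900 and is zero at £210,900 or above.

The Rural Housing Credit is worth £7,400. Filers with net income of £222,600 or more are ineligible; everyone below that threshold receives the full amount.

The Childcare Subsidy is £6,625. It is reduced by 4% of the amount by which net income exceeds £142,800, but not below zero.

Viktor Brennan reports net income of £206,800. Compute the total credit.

£14,190

Health Coverage Credit: £206,800 is below the £210,900 cutoff, so the full £2,725 applies.
Rural Housing Credit: £206,800 is below the £222,600 cutoff, so the full £7,400 applies.
Childcare Subsidy: 4% of the £64,000 excess over £142,800 is £2,560; credit = £6,625 − £2,560 = £4,065.
Total: £2,725 + £7,400 + £4,065 = £14,190.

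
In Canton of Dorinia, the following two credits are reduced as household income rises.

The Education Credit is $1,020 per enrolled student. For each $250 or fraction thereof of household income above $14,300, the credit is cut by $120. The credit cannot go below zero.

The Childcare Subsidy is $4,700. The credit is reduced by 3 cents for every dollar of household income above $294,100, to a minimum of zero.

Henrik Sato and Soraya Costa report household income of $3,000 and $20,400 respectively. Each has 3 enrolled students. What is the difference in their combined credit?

Henrik ($3,000): Education Credit: base = 3 × $1,020 = $3,060. $3,000 is at or below the $14,300 threshold, so the full $3,060 applies. Childcare Subsidy: $3,000 is at or below the $294,100 threshold, so the full $4,700 applies. total $3,060 + $4,700 = $7,760
Soraya ($20,400): Education Credit: base = 3 × $1,020 = $3,060. income exceeds $14,300 by $6,100, which is 25 full-or-partial $250 increments; reduction = 25 × $120 = $3,000, leaving $60. Childcare Subsidy: $20,400 is at or below the $294,100 threshold, so the full $4,700 applies. total $60 + $4,700 = $4,760
Difference: |$7,760 − $4,760| = $3,000.

$3,000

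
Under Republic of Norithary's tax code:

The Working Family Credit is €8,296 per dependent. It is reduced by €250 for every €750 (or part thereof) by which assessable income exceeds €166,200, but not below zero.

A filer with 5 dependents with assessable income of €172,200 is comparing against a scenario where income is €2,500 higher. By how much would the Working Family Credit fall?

At €172,200 — base = 5 × €8,296 = €41,480. income exceeds €166,200 by €6,000, which is 8 full-or-partial €750 increments; reduction = 8 × €250 = €2,000, leaving €39,480.
At €174,700 — base = 5 × €8,296 = €41,480. income exceeds €166,200 by €8,500, which is 12 full-or-partial €750 increments; reduction = 12 × €250 = €3,000, leaving €38,480.
Lost: €39,480 − €38,480 = €1,000.

€1,000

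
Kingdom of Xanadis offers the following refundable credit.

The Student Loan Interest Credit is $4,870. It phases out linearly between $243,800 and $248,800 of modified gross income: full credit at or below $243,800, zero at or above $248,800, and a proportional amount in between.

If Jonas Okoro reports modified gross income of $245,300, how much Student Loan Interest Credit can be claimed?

Student Loan Interest Credit: $245,300 is $1,500 into a $5,000 phase-out range, leaving 3,500/5,000 of the credit: $4,870 × 3,500/5,000 = $3,409.

$3,409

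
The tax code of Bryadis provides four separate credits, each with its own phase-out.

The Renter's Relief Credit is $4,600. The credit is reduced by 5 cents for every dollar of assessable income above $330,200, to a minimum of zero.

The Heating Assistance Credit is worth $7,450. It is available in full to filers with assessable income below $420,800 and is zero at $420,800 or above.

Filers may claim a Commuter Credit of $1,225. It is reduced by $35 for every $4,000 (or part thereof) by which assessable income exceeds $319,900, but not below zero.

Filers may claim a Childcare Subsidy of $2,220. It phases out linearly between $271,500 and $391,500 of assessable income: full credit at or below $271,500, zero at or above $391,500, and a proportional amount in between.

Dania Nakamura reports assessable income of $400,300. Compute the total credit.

Renter's Relief Credit: 5% of the $70,100 excess over $330,200 is $3,505; credit = $4,600 − $3,505 = $1,095.
Heating Assistance Credit: $400,300 is below the $420,800 cutoff, so the full $7,450 applies.
Commuter Credit: income exceeds $319,900 by $80,400, which is 21 full-or-partial $4,000 increments; reduction = 21 × $35 = $735, leaving $490.
Childcare Subsidy: $400,300 is at or above $391,500, so the credit is $0.
Total: $1,095 + $7,450 + $490 + $0 = $9,035.

$9,035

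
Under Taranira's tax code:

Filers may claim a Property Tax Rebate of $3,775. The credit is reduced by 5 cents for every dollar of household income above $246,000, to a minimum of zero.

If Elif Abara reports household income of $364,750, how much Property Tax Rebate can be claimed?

Property Tax Rebate: 5% of the $118,750 excess over $246,000 is $5,937.50 ≥ base, so the credit is $0.

$0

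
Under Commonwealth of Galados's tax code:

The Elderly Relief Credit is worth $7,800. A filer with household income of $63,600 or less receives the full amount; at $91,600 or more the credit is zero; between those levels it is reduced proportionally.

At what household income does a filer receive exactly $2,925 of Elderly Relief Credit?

$2,925 is 2,925/7,800 of the full $7,800, so 4,875/7,800 of the $28,000 range has been used: income = $63,600 + $28,000 × 4,875/7,800 = $81,100.

$81,100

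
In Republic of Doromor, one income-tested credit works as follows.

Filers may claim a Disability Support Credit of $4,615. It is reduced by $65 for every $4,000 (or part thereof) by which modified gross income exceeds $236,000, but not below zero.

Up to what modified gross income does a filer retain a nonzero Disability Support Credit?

$516,000

After 70 increments the reduction is 70 × $65 = $4,550, leaving $65; one more increment wipes it out. Increment 70 ends at excess 70 × $4,000 = $280,000, so the highest qualifying income is $236,000 + $280,000 = $516,000.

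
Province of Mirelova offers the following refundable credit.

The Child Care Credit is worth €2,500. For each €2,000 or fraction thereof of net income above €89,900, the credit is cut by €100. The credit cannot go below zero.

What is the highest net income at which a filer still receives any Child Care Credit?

After 24 increments the reduction is 24 × €100 = €2,400, leaving €100; one more increment wipes it out. Increment 24 ends at excess 24 × €2,000 = €48,000, so the highest qualifying income is €89,900 + €48,000 = €137,900.

€137,900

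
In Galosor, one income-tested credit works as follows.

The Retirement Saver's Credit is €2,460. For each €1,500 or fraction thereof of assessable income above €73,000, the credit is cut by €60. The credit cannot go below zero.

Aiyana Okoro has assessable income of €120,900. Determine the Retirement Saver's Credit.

Retirement Saver's Credit: income exceeds €73,000 by €47,900, which is 32 full-or-partial €1,500 increments; reduction = 32 × €60 = €1,920, leaving €540.

€540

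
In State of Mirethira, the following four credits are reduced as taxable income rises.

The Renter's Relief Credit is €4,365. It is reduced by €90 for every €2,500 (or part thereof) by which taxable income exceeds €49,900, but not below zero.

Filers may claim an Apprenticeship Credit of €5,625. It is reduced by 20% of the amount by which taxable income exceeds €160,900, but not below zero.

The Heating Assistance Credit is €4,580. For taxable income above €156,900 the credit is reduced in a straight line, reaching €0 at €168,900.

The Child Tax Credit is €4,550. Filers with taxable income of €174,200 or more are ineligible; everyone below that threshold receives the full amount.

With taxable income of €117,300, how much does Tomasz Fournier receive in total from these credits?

€16,690

Renter's Relief Credit: income exceeds €49,900 by €67,400, which is 27 full-or-partial €2,500 increments; reduction = 27 × €90 = €2,430, leaving €1,935.
Apprenticeship Credit: €117,300 is at or below the €160,900 threshold, so the full €5,625 applies.
Heating Assistance Credit: €117,300 is at or below the €156,900 threshold, so the full €4,580 applies.
Child Tax Credit: €117,300 is below the €174,200 cutoff, so the full €4,550 applies.
Total: €1,935 + €5,625 + €4,580 + €4,550 = €16,690.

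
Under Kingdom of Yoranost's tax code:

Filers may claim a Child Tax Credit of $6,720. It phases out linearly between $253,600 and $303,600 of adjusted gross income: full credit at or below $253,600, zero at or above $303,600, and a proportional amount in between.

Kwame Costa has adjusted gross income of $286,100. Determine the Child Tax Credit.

$2,352

Child Tax Credit: $286,100 is $32,500 into a $50,000 phase-out range, leaving 17,500/50,000 of the credit: $6,720 × 17,500/50,000 = $2,352.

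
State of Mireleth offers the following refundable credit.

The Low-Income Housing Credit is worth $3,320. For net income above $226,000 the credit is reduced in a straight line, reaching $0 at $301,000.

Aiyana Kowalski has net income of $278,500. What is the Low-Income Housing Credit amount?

Low-Income Housing Credit: $278,500 is $52,500 into a $75,000 phase-out range, leaving 22,500/75,000 of the credit: $3,320 × 22,500/75,000 = $996.

$996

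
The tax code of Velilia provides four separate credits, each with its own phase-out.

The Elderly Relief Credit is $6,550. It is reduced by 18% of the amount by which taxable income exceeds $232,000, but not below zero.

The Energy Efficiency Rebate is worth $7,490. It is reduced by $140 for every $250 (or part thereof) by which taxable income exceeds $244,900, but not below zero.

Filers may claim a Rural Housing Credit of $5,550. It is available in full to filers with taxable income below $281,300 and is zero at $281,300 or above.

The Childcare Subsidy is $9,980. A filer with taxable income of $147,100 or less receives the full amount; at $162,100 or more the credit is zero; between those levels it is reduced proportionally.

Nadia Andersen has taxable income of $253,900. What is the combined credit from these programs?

Elderly Relief Credit: 18% of the $21,900 excess over $232,000 is $3,942; credit = $6,550 − $3,942 = $2,608.
Energy Efficiency Rebate: income exceeds $244,900 by $9,000, which is 36 full-or-partial $250 increments; reduction = 36 × $140 = $5,040, leaving $2,450.
Rural Housing Credit: $253,900 is below the $281,300 cutoff, so the full $5,550 applies.
Childcare Subsidy: $253,900 is at or above $162,100, so the credit is $0.
Total: $2,608 + $2,450 + $5,550 + $0 = $10,608.

$10,608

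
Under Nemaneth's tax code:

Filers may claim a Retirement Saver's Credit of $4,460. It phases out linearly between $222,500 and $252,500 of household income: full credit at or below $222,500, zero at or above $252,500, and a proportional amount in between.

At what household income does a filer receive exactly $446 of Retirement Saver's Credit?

$249,500

$446 is 446/4,460 of the full $4,460, so 4,014/4,460 of the $30,000 range has been used: income = $222,500 + $30,000 × 4,014/4,460 = $249,500.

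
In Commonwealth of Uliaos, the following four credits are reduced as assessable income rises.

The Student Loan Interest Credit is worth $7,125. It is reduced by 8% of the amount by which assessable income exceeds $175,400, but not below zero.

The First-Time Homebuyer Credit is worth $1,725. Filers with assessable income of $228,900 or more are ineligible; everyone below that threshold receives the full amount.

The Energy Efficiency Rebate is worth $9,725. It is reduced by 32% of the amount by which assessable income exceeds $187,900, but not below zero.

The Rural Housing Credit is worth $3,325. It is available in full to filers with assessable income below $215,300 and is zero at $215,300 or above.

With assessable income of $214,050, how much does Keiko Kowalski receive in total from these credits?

Student Loan Interest Credit: 8% of the $38,650 excess over $175,400 is $3,092; credit = $7,125 − $3,092 = $4,033.
First-Time Homebuyer Credit: $214,050 is below the $228,900 cutoff, so the full $1,725 applies.
Energy Efficiency Rebate: 32% of the $26,150 excess over $187,900 is $8,368; credit = $9,725 − $8,368 = $1,357.
Rural Housing Credit: $214,050 is below the $215,300 cutoff, so the full $3,325 applies.
Total: $4,033 + $1,725 + $1,357 + $3,325 = $10,440.

$10,440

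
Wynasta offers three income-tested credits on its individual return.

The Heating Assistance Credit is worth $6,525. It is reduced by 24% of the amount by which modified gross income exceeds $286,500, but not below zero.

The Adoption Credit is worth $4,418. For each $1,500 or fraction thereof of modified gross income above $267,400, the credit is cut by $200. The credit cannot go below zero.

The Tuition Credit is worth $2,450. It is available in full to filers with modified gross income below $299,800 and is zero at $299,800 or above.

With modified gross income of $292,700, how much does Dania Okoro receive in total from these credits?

$8,505

Heating Assistance Credit: 24% of the $6,200 excess over $286,500 is $1,488; credit = $6,525 − $1,488 = $5,037.
Adoption Credit: income exceeds $267,400 by $25,300, which is 17 full-or-partial $1,500 increments; reduction = 17 × $200 = $3,400, leaving $1,018.
Tuition Credit: $292,700 is below the $299,800 cutoff, so the full $2,450 applies.
Total: $5,037 + $1,018 + $2,450 = $8,505.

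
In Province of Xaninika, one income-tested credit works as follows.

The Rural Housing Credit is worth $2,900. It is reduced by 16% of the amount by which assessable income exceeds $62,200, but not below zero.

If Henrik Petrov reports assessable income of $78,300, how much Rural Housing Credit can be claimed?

Rural Housing Credit: 16% of the $16,100 excess over $62,200 is $2,576; credit = $2,900 − $2,576 = $324.

$324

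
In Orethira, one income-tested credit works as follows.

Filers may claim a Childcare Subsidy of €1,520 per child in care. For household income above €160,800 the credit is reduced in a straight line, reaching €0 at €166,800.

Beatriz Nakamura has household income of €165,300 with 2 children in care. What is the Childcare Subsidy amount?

Childcare Subsidy: base = 2 × €1,520 = €3,040. €165,300 is €4,500 into a €6,000 phase-out range, leaving 1,500/6,000 of the credit: €3,040 × 1,500/6,000 = €760.

€760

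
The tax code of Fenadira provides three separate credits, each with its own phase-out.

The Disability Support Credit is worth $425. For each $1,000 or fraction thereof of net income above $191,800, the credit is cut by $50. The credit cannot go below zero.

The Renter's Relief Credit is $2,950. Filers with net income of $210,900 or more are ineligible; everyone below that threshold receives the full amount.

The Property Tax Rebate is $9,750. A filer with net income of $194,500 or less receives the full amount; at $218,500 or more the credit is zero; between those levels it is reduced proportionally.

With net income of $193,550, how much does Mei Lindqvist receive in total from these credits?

Disability Support Credit: income exceeds $191,800 by $1,750, which is 2 full-or-partial $1,000 increments; reduction = 2 × $50 = $100, leaving $325.
Renter's Relief Credit: $193,550 is below the $210,900 cutoff, so the full $2,950 applies.
Property Tax Rebate: $193,550 is at or below the $194,500 threshold, so the full $9,750 applies.
Total: $325 + $2,950 + $9,750 = $13,025.

$13,025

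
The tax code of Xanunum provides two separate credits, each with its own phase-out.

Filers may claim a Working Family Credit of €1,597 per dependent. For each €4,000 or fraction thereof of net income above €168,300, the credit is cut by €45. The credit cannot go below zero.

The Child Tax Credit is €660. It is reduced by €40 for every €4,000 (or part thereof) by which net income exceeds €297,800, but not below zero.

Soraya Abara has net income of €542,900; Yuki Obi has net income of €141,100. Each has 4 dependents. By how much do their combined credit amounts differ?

€4,890

Soraya (€542,900): Working Family Credit: base = 4 × €1,597 = €6,388. income exceeds €168,300 by €374,600, which is 94 full-or-partial €4,000 increments; reduction = 94 × €45 = €4,230, leaving €2,158. Child Tax Credit: income exceeds €297,800 by €245,100 → 62 increments × €40 = €2,480 ≥ base, so the credit is €0. total €2,158 + €0 = €2,158
Yuki (€141,100): Working Family Credit: base = 4 × €1,597 = €6,388. €141,100 is at or below the €168,300 threshold, so the full €6,388 applies. Child Tax Credit: €141,100 is at or below the €297,800 threshold, so the full €660 applies. total €6,388 + €660 = €7,048
Difference: |€2,158 − €7,048| = €4,890.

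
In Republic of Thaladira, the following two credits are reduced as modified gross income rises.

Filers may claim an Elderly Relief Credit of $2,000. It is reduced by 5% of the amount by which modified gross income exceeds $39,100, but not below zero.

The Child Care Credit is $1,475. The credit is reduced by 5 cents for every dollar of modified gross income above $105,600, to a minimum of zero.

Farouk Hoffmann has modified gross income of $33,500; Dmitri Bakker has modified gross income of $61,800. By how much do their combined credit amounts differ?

$1,135

Farouk ($33,500): Elderly Relief Credit: $33,500 is at or below the $39,100 threshold, so the full $2,000 applies. Child Care Credit: $33,500 is at or below the $105,600 threshold, so the full $1,475 applies. total $2,000 + $1,475 = $3,475
Dmitri ($61,800): Elderly Relief Credit: 5% of the $22,700 excess over $39,100 is $1,135; credit = $2,000 − $1,135 = $865. Child Care Credit: $61,800 is at or below the $105,600 threshold, so the full $1,475 applies. total $865 + $1,475 = $2,340
Difference: |$3,475 − $2,340| = $1,135.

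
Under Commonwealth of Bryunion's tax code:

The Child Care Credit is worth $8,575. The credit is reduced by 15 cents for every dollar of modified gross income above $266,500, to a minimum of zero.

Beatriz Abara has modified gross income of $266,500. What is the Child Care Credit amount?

Child Care Credit: $266,500 is at or below the $266,500 threshold, so the full $8,575 applies.

$8,575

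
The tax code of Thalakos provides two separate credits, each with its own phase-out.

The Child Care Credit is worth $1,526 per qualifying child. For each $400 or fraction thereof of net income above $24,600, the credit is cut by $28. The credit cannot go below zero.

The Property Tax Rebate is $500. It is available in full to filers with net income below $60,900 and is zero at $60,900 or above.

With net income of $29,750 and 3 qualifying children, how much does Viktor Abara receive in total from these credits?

$4,714

Child Care Credit: base = 3 × $1,526 = $4,578. income exceeds $24,600 by $5,150, which is 13 full-or-partial $400 increments; reduction = 13 × $28 = $364, leaving $4,214.
Property Tax Rebate: $29,750 is below the $60,900 cutoff, so the full $500 applies.
Total: $4,214 + $500 = $4,714.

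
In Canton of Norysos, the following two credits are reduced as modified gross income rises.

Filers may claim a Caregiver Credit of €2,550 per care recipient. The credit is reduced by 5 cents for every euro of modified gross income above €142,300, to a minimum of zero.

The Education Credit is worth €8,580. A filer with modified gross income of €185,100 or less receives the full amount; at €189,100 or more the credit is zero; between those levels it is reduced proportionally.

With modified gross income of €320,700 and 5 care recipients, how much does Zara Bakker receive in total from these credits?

€3,830

Caregiver Credit: base = 5 × €2,550 = €12,750. 5% of the €178,400 excess over €142,300 is €8,920; credit = €12,750 − €8,920 = €3,830.
Education Credit: €320,700 is at or above €189,100, so the credit is €0.
Total: €3,830 + €0 = €3,830.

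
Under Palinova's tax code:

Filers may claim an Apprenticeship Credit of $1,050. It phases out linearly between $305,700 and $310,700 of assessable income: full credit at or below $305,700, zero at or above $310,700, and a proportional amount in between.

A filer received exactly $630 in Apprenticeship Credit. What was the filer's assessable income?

$630 is 630/1,050 of the full $1,050, so 420/1,050 of the $5,000 range has been used: income = $305,700 + $5,000 × 420/1,050 = $307,700.

$307,700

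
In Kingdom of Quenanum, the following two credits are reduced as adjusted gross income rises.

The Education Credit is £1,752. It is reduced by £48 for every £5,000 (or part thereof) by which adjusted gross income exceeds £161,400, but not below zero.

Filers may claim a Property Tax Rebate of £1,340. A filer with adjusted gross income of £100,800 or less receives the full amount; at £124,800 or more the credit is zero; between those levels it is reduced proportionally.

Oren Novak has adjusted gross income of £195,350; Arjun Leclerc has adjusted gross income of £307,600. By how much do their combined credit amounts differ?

£1,104

Oren (£195,350): Education Credit: income exceeds £161,400 by £33,950, which is 7 full-or-partial £5,000 increments; reduction = 7 × £48 = £336, leaving £1,416. Property Tax Rebate: £195,350 is at or above £124,800, so the credit is £0. total £1,416 + £0 = £1,416
Arjun (£307,600): Education Credit: income exceeds £161,400 by £146,200, which is 30 full-or-partial £5,000 increments; reduction = 30 × £48 = £1,440, leaving £312. Property Tax Rebate: £307,600 is at or above £124,800, so the credit is £0. total £312 + £0 = £312
Difference: |£1,416 − £312| = £1,104.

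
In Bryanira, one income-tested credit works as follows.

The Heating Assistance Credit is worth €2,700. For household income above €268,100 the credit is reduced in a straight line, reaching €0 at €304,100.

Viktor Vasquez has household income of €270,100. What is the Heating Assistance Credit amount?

€2,550

Heating Assistance Credit: €270,100 is €2,000 into a €36,000 phase-out range, leaving 34,000/36,000 of the credit: €2,700 × 34,000/36,000 = €2,550.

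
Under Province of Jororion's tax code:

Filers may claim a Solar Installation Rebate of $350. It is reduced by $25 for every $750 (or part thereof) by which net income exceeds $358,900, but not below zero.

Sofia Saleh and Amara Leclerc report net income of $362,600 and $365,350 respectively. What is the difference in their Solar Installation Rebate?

$100

Sofia ($362,600): Solar Installation Rebate: income exceeds $358,900 by $3,700, which is 5 full-or-partial $750 increments; reduction = 5 × $25 = $125, leaving $225.
Amara ($365,350): Solar Installation Rebate: income exceeds $358,900 by $6,450, which is 9 full-or-partial $750 increments; reduction = 9 × $25 = $225, leaving $125.
Difference: |$225 − $125| = $100.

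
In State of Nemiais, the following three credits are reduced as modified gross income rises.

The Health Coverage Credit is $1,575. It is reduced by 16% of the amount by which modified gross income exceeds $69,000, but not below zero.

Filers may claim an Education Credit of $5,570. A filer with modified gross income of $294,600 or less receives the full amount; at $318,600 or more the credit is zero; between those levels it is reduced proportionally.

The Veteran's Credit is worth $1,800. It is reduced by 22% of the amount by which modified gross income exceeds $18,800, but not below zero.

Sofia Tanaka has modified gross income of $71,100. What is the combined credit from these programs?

Health Coverage Credit: 16% of the $2,100 excess over $69,000 is $336; credit = $1,575 − $336 = $1,239.
Education Credit: $71,100 is at or below the $294,600 threshold, so the full $5,570 applies.
Veteran's Credit: 22% of the $52,300 excess over $18,800 is $11,506 ≥ base, so the credit is $0.
Total: $1,239 + $5,570 + $0 = $6,809.

$6,809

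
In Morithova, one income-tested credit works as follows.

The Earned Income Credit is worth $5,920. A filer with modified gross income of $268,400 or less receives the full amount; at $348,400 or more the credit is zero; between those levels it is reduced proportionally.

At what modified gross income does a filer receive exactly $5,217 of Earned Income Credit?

$277,900

$5,217 is 5,217/5,920 of the full $5,920, so 703/5,920 of the $80,000 range has been used: income = $268,400 + $80,000 × 703/5,920 = $277,900.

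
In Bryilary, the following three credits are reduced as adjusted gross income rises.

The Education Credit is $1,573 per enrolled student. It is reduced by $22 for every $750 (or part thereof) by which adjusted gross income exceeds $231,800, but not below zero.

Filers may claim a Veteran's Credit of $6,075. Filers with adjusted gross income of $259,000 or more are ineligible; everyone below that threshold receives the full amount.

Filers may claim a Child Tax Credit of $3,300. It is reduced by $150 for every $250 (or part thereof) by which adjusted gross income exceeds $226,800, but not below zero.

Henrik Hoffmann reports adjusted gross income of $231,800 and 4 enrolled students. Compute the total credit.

Education Credit: base = 4 × $1,573 = $6,292. $231,800 is at or below the $231,800 threshold, so the full $6,292 applies.
Veteran's Credit: $231,800 is below the $259,000 cutoff, so the full $6,075 applies.
Child Tax Credit: income exceeds $226,800 by $5,000, which is 20 full-or-partial $250 increments; reduction = 20 × $150 = $3,000, leaving $300.
Total: $6,292 + $6,075 + $300 = $12,667.

$12,667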